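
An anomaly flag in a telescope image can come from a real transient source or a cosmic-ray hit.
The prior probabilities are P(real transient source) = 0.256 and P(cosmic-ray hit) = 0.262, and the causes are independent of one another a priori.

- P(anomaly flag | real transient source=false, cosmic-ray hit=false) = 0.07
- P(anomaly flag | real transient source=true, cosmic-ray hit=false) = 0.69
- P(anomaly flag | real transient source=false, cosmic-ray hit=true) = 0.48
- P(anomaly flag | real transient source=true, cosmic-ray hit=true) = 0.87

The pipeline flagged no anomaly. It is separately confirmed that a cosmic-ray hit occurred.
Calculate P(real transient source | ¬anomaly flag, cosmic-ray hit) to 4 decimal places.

P(real transient source | ¬anomaly flag, cosmic-ray hit) ≈ 0.0792

For the numerator, keep only real transient source=true terms: 0.13*0.256 = 0.033280
Denominator P(¬anomaly flag | cosmic-ray hit): 0.52*0.744 + 0.13*0.256 = 0.420160
Posterior = 0.033280 / 0.420160 ≈ 0.0792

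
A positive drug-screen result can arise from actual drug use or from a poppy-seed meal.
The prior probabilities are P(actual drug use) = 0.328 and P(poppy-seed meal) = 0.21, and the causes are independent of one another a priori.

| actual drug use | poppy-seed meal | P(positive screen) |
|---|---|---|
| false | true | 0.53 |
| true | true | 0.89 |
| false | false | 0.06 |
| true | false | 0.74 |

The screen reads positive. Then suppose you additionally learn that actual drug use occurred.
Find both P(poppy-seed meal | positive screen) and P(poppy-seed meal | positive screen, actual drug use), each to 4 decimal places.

P(poppy-seed meal | positive screen) ≈ 0.3784; P(poppy-seed meal | positive screen, actual drug use) ≈ 0.2423

P(positive screen) = 0.06·0.672·0.79 + 0.53·0.672·0.21 + 0.74·0.328·0.79 + 0.89·0.328·0.21 = 0.031853 + 0.074794 + 0.191749 + 0.061303 = 0.359699
Restricting to configurations with poppy-seed meal present: 0.074794 + 0.061303 = 0.136097.
P(poppy-seed meal | positive screen) = 0.136097 / 0.359699 ≈ 0.3784

With the extra evidence:
Numerator (weight on configurations with poppy-seed meal): 0.89*0.21 = 0.186900
Normalizer over all consistent configurations: 0.74*0.79 + 0.89*0.21 = 0.771500
Posterior = 0.186900 / 0.771500 ≈ 0.2423
This is intercausal reasoning (explaining away): once actual drug use accounts for the positive screen, poppy-seed meal becomes less likely.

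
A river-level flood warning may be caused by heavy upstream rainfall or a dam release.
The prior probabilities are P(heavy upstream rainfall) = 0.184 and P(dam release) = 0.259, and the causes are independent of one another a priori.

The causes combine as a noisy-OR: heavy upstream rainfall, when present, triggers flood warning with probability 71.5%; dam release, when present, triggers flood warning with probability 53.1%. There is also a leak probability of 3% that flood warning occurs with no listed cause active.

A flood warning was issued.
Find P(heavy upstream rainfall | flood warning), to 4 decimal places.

Under noisy-OR, P(flood warning | causes) = 1 − (1−0.03)·∏(1−qᵢ) over the active causes.
Sum P(flood warning|·) weighted by the priors over the 4 (heavy upstream rainfall, dam release) configurations:
  P(flood warning) = 0.03·0.816·0.741 + 0.54507·0.816·0.259 + 0.72355·0.184·0.741 + 0.870345·0.184·0.259
        = 0.018140 + 0.115197 + 0.098652 + 0.041477 = 0.273466
Configurations with heavy upstream rainfall contribute 0.140129, so
  P(heavy upstream rainfall | flood warning) = 0.140129 / 0.273466 ≈ 0.5124

P(heavy upstream rainfall | flood warning) ≈ 0.5124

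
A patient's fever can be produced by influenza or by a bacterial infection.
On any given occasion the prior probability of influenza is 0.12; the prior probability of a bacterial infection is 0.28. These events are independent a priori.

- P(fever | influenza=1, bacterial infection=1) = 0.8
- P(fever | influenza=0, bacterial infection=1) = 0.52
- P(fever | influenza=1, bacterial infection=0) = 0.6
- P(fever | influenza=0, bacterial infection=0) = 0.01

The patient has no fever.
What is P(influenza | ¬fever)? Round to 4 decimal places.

P(¬fever) = 0.99·0.88·0.72 + 0.48·0.88·0.28 + 0.4·0.12·0.72 + 0.2·0.12·0.28 = 0.627264 + 0.118272 + 0.034560 + 0.006720 = 0.786816
The influenza-present share is 0.034560 + 0.006720 = 0.041280.
P(influenza | ¬fever) = 0.041280 / 0.786816 ≈ 0.0525

P(influenza | ¬fever) ≈ 0.0525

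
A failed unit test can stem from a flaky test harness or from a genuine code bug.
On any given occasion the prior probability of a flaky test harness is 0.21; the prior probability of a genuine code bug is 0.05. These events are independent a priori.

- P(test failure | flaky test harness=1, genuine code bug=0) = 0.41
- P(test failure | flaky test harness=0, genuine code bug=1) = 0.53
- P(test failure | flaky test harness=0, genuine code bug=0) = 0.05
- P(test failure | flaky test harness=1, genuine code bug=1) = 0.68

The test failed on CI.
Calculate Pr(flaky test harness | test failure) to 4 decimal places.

Enumerate the 4 (flaky test harness, genuine code bug) configurations and weight by the priors:
  P(test failure) = 0.05×0.79×0.95 + 0.53×0.79×0.05 + 0.41×0.21×0.95 + 0.68×0.21×0.05
        = 0.037525 + 0.020935 + 0.081795 + 0.007140 = 0.147395
Keeping only the flaky test harness-present terms gives 0.088935, so
  P(flaky test harness | test failure) = 0.088935 / 0.147395 ≈ 0.6034

Pr(flaky test harness | test failure) ≈ 0.6034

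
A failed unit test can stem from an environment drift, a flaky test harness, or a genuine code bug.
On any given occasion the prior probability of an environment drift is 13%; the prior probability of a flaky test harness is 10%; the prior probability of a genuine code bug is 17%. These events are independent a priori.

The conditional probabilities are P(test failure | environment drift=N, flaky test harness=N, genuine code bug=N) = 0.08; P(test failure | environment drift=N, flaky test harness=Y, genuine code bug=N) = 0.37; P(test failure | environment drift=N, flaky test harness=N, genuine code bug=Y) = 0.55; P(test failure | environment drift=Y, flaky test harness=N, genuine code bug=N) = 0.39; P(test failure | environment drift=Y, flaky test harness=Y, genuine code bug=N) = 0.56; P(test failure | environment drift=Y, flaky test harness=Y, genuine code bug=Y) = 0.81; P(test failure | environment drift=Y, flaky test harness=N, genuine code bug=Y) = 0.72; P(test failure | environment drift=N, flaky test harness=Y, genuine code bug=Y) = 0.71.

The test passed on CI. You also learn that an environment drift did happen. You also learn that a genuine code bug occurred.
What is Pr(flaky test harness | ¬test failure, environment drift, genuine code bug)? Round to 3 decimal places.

For the numerator, keep only flaky test harness=true terms: 0.19*0.1 = 0.019000
Normalizer over all consistent configurations: 0.28*0.9 + 0.19*0.1 = 0.271000
P(flaky test harness | ¬test failure, environment drift, genuine code bug) = 0.019000/0.271000 ≈ 0.070

Pr(flaky test harness | ¬test failure, environment drift, genuine code bug) ≈ 0.070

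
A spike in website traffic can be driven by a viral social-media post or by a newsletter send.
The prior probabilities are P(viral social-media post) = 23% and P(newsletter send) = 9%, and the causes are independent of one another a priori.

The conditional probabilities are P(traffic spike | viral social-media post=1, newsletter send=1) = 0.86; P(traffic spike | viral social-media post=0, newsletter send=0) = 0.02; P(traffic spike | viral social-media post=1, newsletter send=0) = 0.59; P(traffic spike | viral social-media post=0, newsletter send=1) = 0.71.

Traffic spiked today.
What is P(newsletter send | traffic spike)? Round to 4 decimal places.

P(traffic spike) = 0.02·0.77·0.91 + 0.71·0.77·0.09 + 0.59·0.23·0.91 + 0.86·0.23·0.09 = 0.014014 + 0.049203 + 0.123487 + 0.017802 = 0.204506
Of this, 0.067005 comes from 0.049203 + 0.017802 (the newsletter send=true cases).
Hence the posterior is 0.067005/0.204506 ≈ 0.3276.

P(newsletter send | traffic spike) ≈ 0.3276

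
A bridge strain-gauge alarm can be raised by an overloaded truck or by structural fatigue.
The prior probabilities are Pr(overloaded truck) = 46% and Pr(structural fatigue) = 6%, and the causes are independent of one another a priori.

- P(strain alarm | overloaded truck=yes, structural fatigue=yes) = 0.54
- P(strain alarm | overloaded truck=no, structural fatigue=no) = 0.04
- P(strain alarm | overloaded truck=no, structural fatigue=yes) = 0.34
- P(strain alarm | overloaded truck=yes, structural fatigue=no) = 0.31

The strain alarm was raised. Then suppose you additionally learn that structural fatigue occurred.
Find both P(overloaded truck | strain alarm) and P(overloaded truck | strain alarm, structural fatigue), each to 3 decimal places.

P(overloaded truck | strain alarm) ≈ 0.826; P(overloaded truck | strain alarm, structural fatigue) ≈ 0.575

P(strain alarm) = 0.04×0.54×0.94 + 0.34×0.54×0.06 + 0.31×0.46×0.94 + 0.54×0.46×0.06 = 0.020304 + 0.011016 + 0.134044 + 0.014904 = 0.180268
The overloaded truck-present share is 0.134044 + 0.014904 = 0.148948.
So P(overloaded truck | strain alarm) = 0.148948/0.180268 ≈ 0.826.

With the extra evidence:
P(strain alarm | structural fatigue) = 0.34*0.54 + 0.54*0.46 = 0.183600 + 0.248400 = 0.432000
The overloaded truck-present share is 0.54*0.46 = 0.248400.
P(overloaded truck | strain alarm, structural fatigue) = 0.248400 / 0.432000 ≈ 0.575
Conditioning on structural fatigue lowers the posterior on overloaded truck: the classic explaining-away effect in a common-effect structure.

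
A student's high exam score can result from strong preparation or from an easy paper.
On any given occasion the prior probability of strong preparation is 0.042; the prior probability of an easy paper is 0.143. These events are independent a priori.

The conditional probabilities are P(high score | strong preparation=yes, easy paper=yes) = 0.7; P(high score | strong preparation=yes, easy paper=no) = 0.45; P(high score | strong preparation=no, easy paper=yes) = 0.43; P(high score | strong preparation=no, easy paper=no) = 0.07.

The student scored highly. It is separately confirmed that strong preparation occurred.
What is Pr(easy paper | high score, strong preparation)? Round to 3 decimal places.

Weight on easy paper=true, given the evidence: 0.7×0.143 = 0.100100
The normalizing constant is 0.45×0.857 + 0.7×0.143 = 0.485750
Posterior = 0.100100 / 0.485750 ≈ 0.206

Pr(easy paper | high score, strong preparation) ≈ 0.206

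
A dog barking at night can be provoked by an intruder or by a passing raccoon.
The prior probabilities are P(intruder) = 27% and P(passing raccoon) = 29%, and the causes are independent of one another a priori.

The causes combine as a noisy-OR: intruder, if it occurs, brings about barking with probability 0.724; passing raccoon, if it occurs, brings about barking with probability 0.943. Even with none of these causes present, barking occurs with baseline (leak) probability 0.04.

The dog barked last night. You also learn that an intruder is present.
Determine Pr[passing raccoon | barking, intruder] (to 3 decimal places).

Pr[passing raccoon | barking, intruder] ≈ 0.354

Under noisy-OR, P(barking | causes) = 1 − (1−0.04)·∏(1−qᵢ) over the active causes.
For the numerator, keep only passing raccoon=true terms: 0.984897×0.29 = 0.285620
Normalizer over all consistent configurations: 0.73504×0.71 + 0.984897×0.29 = 0.807498
Posterior = 0.285620 / 0.807498 ≈ 0.354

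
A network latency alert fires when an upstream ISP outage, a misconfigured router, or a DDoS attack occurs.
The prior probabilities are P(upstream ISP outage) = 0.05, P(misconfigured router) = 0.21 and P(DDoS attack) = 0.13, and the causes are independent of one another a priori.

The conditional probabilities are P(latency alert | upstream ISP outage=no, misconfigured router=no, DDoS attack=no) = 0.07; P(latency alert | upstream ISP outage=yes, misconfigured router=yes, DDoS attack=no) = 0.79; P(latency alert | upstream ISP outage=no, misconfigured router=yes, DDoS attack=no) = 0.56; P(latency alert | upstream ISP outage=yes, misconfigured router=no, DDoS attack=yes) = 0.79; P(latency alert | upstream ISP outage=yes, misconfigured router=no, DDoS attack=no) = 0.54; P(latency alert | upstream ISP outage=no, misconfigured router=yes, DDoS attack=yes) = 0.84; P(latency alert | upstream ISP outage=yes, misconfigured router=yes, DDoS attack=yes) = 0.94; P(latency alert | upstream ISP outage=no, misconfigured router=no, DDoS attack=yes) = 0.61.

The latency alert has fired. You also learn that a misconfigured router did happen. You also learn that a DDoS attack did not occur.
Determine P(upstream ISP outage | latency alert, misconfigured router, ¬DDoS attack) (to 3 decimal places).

Sum P(latency alert|·) weighted by the priors over both values of upstream ISP outage:
  P(latency alert | misconfigured router, ¬DDoS attack) = 0.56×0.95 + 0.79×0.05
        = 0.532000 + 0.039500 = 0.571500
Configurations with upstream ISP outage contribute 0.039500, so
  P(upstream ISP outage | latency alert, misconfigured router, ¬DDoS attack) = 0.039500 / 0.571500 ≈ 0.069

P(upstream ISP outage | latency alert, misconfigured router, ¬DDoS attack) ≈ 0.069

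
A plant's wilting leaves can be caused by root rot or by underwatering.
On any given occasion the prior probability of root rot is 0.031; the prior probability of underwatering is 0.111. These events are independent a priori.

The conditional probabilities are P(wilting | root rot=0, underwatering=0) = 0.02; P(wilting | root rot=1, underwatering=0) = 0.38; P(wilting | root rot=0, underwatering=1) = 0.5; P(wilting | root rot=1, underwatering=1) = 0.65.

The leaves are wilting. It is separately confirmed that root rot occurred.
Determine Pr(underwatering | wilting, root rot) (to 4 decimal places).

Sum P(wilting|·) weighted by the priors over both values of underwatering:
  P(wilting | root rot) = 0.38*0.889 + 0.65*0.111
        = 0.337820 + 0.072150 = 0.409970
Keeping only the underwatering-present terms gives 0.072150, so
  P(underwatering | wilting, root rot) = 0.072150 / 0.409970 ≈ 0.1760

Pr(underwatering | wilting, root rot) ≈ 0.1760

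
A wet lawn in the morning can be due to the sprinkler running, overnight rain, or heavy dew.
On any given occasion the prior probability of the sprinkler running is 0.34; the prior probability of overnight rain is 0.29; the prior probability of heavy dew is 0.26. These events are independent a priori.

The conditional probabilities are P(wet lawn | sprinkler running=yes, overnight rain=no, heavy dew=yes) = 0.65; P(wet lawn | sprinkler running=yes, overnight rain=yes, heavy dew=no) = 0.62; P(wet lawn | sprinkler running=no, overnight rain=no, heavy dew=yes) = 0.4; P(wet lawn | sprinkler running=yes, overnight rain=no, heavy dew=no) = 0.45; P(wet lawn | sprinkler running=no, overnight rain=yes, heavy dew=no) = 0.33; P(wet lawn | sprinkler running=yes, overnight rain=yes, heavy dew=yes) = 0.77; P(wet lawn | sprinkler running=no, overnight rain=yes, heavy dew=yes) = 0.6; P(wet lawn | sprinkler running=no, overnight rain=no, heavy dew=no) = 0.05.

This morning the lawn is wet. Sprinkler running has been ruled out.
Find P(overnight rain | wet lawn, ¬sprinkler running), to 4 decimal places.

P(wet lawn | ¬sprinkler running) = 0.05×0.71×0.74 + 0.4×0.71×0.26 + 0.33×0.29×0.74 + 0.6×0.29×0.26 = 0.026270 + 0.073840 + 0.070818 + 0.045240 = 0.216168
Of this, 0.116058 comes from 0.070818 + 0.045240 (the overnight rain=true cases).
Hence the posterior is 0.116058/0.216168 ≈ 0.5369.

P(overnight rain | wet lawn, ¬sprinkler running) ≈ 0.5369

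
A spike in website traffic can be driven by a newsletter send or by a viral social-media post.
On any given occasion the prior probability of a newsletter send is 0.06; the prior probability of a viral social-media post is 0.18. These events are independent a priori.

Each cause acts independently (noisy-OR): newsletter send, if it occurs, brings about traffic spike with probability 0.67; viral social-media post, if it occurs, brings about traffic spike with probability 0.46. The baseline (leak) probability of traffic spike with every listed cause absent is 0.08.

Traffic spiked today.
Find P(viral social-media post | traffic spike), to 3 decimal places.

Under noisy-OR, P(traffic spike | causes) = 1 − (1−0.08)·∏(1−qᵢ) over the active causes.
Sum P(traffic spike|·) weighted by the priors over the 4 (newsletter send, viral social-media post) configurations:
  P(traffic spike) = 0.08·0.94·0.82 + 0.5032·0.94·0.18 + 0.6964·0.06·0.82 + 0.836056·0.06·0.18
        = 0.061664 + 0.085141 + 0.034263 + 0.009029 = 0.190097
The terms with viral social-media post present sum to 0.094170, so
  P(viral social-media post | traffic spike) = 0.094170 / 0.190097 ≈ 0.495

P(viral social-media post | traffic spike) ≈ 0.495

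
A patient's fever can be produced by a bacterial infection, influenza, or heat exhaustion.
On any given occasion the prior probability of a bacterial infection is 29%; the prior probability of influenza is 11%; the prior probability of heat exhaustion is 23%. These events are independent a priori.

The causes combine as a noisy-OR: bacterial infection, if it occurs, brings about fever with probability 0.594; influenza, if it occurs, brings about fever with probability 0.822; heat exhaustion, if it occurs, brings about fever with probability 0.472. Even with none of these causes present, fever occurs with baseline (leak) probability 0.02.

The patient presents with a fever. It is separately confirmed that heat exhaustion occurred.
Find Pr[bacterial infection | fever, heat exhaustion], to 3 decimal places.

Pr[bacterial infection | fever, heat exhaustion] ≈ 0.384

Under noisy-OR, P(fever | causes) = 1 − (1−0.02)·∏(1−qᵢ) over the active causes.
Sum P(fever|·) weighted by the priors over the 4 (bacterial infection, influenza) configurations:
  P(fever | heat exhaustion) = 0.48256*0.71*0.89 + 0.907896*0.71*0.11 + 0.789919*0.29*0.89 + 0.962606*0.29*0.11
        = 0.304930 + 0.070907 + 0.203878 + 0.030707 = 0.610422
The terms with bacterial infection present sum to 0.234585, so
  P(bacterial infection | fever, heat exhaustion) = 0.234585 / 0.610422 ≈ 0.384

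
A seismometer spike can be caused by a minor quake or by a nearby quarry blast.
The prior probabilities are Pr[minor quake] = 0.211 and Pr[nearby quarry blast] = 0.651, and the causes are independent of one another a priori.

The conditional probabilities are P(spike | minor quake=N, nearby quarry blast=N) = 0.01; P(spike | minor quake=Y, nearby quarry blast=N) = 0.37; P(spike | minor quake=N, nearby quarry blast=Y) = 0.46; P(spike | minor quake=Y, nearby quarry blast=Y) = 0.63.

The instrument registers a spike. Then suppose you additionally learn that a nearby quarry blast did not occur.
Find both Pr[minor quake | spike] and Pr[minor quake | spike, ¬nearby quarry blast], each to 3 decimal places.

Pr[minor quake | spike] ≈ 0.323; Pr[minor quake | spike, ¬nearby quarry blast] ≈ 0.908

By total probability over the 4 (minor quake, nearby quarry blast) configurations:
  P(spike) = 0.01×0.789×0.349 + 0.46×0.789×0.651 + 0.37×0.211×0.349 + 0.63×0.211×0.651
        = 0.002754 + 0.236274 + 0.027246 + 0.086537 = 0.352811
Configurations with minor quake contribute 0.113783, so
  P(minor quake | spike) = 0.113783 / 0.352811 ≈ 0.323

With the extra evidence:
P(spike | ¬nearby quarry blast) = 0.01×0.789 + 0.37×0.211 = 0.007890 + 0.078070 = 0.085960
Of this, 0.078070 comes from 0.37×0.211 (the minor quake=true cases).
P(minor quake | spike, ¬nearby quarry blast) = 0.078070 / 0.085960 ≈ 0.908
Ruling out nearby quarry blast raises the posterior on minor quake — the flip side of explaining away.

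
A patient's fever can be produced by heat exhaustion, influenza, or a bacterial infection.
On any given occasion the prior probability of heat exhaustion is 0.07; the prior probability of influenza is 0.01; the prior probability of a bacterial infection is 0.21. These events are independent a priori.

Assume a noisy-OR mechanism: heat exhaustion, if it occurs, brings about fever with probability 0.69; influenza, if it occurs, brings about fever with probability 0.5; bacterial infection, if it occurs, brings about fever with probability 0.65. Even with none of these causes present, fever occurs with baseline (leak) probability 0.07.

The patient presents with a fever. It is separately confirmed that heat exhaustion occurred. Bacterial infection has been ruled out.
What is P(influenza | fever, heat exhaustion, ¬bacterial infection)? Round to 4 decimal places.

Under noisy-OR, P(fever | causes) = 1 − (1−0.07)·∏(1−qᵢ) over the active causes.
Weight on influenza=true, given the evidence: 0.85585×0.01 = 0.008559
Denominator P(fever | heat exhaustion, ¬bacterial infection): 0.7117×0.99 + 0.85585×0.01 = 0.713142
Posterior = 0.008559 / 0.713142 ≈ 0.0120

P(influenza | fever, heat exhaustion, ¬bacterial infection) ≈ 0.0120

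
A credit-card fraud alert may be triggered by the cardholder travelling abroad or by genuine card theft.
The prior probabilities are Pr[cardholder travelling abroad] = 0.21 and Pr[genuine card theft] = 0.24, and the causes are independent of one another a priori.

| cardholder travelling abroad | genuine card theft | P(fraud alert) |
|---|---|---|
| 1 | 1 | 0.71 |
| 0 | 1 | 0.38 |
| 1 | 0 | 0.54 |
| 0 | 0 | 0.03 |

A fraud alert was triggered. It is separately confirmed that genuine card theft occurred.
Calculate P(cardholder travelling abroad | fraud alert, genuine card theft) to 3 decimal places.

Sum P(fraud alert|·) weighted by the priors over both values of cardholder travelling abroad:
  P(fraud alert | genuine card theft) = 0.38·0.79 + 0.71·0.21
        = 0.300200 + 0.149100 = 0.449300
Keeping only the cardholder travelling abroad-present terms gives 0.149100, so
  P(cardholder travelling abroad | fraud alert, genuine card theft) = 0.149100 / 0.449300 ≈ 0.332

P(cardholder travelling abroad | fraud alert, genuine card theft) ≈ 0.332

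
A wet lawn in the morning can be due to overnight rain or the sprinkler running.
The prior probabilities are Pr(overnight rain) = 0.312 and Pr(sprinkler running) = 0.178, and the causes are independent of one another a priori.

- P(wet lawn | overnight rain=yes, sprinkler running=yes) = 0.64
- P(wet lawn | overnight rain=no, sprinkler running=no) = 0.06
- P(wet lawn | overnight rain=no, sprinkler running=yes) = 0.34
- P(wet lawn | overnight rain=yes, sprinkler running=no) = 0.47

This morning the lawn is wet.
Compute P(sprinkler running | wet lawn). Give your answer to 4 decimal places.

P(wet lawn) = 0.06*0.688*0.822 + 0.34*0.688*0.178 + 0.47*0.312*0.822 + 0.64*0.312*0.178 = 0.033932 + 0.041638 + 0.120538 + 0.035543 = 0.231651
Of this, 0.077181 comes from 0.041638 + 0.035543 (the sprinkler running=true cases).
Hence the posterior is 0.077181/0.231651 ≈ 0.3332.

P(sprinkler running | wet lawn) ≈ 0.3332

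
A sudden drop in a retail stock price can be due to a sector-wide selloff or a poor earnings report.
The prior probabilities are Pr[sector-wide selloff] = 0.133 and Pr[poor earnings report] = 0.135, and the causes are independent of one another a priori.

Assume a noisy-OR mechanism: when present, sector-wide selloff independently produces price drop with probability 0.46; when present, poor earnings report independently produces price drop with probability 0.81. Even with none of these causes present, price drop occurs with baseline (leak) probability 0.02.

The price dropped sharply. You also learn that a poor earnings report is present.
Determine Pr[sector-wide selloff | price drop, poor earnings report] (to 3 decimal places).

Under noisy-OR, P(price drop | causes) = 1 − (1−0.02)·∏(1−qᵢ) over the active causes.
Weight on sector-wide selloff=true, given the evidence: 0.899452×0.133 = 0.119627
Denominator P(price drop | poor earnings report): 0.8138×0.867 + 0.899452×0.133 = 0.825192
Posterior = 0.119627 / 0.825192 ≈ 0.145

Pr[sector-wide selloff | price drop, poor earnings report] ≈ 0.145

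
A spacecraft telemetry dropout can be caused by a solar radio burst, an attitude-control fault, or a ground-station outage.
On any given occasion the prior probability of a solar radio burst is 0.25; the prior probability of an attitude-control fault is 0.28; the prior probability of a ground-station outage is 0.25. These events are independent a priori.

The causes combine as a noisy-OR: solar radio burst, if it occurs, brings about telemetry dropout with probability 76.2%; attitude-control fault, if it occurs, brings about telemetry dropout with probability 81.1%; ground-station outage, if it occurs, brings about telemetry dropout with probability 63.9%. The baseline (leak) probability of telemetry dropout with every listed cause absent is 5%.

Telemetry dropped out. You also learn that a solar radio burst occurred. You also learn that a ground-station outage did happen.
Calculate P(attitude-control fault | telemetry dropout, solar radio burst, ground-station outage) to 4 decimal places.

Under noisy-OR, P(telemetry dropout | causes) = 1 − (1−0.05)·∏(1−qᵢ) over the active causes.
Weight on attitude-control fault=true, given the evidence: 0.984573*0.28 = 0.275680
The normalizing constant is 0.918378*0.72 + 0.984573*0.28 = 0.936912
Posterior = 0.275680 / 0.936912 ≈ 0.2942

P(attitude-control fault | telemetry dropout, solar radio burst, ground-station outage) ≈ 0.2942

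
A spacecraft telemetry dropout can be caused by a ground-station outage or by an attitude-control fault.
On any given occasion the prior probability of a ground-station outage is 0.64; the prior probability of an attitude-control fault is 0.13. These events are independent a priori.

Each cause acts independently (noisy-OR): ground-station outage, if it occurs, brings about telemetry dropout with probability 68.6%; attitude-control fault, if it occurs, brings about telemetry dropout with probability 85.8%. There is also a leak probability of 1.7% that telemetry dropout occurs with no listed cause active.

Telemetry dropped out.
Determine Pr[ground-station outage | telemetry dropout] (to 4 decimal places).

Pr[ground-station outage | telemetry dropout] ≈ 0.9106

Under noisy-OR, P(telemetry dropout | causes) = 1 − (1−0.017)·∏(1−qᵢ) over the active causes.
Weight on ground-station outage=true, given the evidence: 0.384937 + 0.079553 = 0.464490
Normalizer over all consistent configurations: 0.017·0.36·0.87 + 0.860414·0.36·0.13 + 0.691338·0.64·0.87 + 0.95617·0.64·0.13 = 0.510081
P(ground-station outage | telemetry dropout) = 0.464490/0.510081 ≈ 0.9106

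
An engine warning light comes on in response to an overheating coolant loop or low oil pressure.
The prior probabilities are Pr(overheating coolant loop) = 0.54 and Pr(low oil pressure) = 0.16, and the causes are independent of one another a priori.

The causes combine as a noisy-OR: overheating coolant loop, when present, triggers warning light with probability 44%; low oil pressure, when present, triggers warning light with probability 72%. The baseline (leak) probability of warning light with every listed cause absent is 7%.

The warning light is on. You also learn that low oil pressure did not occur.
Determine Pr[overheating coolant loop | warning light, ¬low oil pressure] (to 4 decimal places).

Under noisy-OR, P(warning light | causes) = 1 − (1−0.07)·∏(1−qᵢ) over the active causes.
P(warning light | ¬low oil pressure) = 0.07×0.46 + 0.4792×0.54 = 0.032200 + 0.258768 = 0.290968
The overheating coolant loop-present share is 0.4792×0.54 = 0.258768.
P(overheating coolant loop | warning light, ¬low oil pressure) = 0.258768 / 0.290968 ≈ 0.8893

Pr[overheating coolant loop | warning light, ¬low oil pressure] ≈ 0.8893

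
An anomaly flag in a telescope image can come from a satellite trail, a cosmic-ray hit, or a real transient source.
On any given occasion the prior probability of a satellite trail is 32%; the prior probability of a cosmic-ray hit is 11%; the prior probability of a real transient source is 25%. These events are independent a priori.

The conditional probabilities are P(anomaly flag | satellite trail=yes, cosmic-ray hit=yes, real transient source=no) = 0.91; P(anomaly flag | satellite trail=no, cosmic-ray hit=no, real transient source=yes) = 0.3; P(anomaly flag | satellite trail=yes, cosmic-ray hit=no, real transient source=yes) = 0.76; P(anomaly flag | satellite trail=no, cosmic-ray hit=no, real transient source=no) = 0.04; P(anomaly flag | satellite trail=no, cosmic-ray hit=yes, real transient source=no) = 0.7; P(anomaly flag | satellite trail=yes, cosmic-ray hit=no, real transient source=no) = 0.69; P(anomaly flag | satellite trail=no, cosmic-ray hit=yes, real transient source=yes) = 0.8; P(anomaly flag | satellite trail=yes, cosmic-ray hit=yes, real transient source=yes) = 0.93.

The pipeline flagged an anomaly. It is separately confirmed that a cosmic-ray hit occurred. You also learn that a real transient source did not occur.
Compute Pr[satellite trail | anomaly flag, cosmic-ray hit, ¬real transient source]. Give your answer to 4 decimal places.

P(anomaly flag | cosmic-ray hit, ¬real transient source) = 0.7·0.68 + 0.91·0.32 = 0.476000 + 0.291200 = 0.767200
Restricting to configurations with satellite trail present: 0.91·0.32 = 0.291200.
So P(satellite trail | anomaly flag, cosmic-ray hit, ¬real transient source) = 0.291200/0.767200 ≈ 0.3796.

Pr[satellite trail | anomaly flag, cosmic-ray hit, ¬real transient source] ≈ 0.3796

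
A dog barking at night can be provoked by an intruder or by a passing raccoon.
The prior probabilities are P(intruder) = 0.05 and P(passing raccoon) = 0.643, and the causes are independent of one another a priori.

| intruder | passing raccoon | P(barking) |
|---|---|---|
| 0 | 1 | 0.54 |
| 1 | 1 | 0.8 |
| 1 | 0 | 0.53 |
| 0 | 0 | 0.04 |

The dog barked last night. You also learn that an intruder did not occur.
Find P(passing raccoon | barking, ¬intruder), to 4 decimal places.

For the numerator, keep only passing raccoon=true terms: 0.54·0.643 = 0.347220
Normalizer over all consistent configurations: 0.04·0.357 + 0.54·0.643 = 0.361500
P(passing raccoon | barking, ¬intruder) = 0.347220/0.361500 ≈ 0.9605

P(passing raccoon | barking, ¬intruder) ≈ 0.9605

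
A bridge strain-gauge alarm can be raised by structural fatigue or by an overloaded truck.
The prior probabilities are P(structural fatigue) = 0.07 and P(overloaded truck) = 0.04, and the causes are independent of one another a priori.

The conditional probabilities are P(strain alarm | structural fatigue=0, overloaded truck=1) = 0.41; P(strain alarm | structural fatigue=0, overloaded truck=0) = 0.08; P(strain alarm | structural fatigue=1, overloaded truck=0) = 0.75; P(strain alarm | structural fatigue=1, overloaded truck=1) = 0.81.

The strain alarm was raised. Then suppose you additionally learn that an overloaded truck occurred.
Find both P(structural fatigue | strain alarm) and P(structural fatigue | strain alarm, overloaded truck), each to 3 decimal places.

P(structural fatigue | strain alarm) ≈ 0.378; P(structural fatigue | strain alarm, overloaded truck) ≈ 0.129

By total probability over the 4 (structural fatigue, overloaded truck) configurations:
  P(strain alarm) = 0.08*0.93*0.96 + 0.41*0.93*0.04 + 0.75*0.07*0.96 + 0.81*0.07*0.04
        = 0.071424 + 0.015252 + 0.050400 + 0.002268 = 0.139344
Keeping only the structural fatigue-present terms gives 0.052668, so
  P(structural fatigue | strain alarm) = 0.052668 / 0.139344 ≈ 0.378

With the extra evidence:
By total probability over both values of structural fatigue:
  P(strain alarm | overloaded truck) = 0.41·0.93 + 0.81·0.07
        = 0.381300 + 0.056700 = 0.438000
The terms with structural fatigue present sum to 0.056700, so
  P(structural fatigue | strain alarm, overloaded truck) = 0.056700 / 0.438000 ≈ 0.129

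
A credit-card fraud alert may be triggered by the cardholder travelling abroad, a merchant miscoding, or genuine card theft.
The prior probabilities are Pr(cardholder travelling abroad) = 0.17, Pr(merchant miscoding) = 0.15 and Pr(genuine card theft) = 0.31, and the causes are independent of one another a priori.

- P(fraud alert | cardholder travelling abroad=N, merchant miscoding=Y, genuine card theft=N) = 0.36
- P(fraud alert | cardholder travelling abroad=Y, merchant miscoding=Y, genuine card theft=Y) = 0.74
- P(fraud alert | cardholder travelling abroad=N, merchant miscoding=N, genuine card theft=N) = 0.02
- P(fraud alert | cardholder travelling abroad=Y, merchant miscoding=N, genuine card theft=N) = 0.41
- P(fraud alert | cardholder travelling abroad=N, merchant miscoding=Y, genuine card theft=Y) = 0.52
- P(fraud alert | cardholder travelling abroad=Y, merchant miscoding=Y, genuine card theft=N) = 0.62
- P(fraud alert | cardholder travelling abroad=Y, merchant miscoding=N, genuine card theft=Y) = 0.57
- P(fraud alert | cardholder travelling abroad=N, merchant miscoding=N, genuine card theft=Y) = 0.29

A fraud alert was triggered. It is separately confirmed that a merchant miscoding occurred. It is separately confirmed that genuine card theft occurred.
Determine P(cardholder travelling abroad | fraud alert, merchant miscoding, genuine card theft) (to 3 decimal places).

P(cardholder travelling abroad | fraud alert, merchant miscoding, genuine card theft) ≈ 0.226

Enumerate both values of cardholder travelling abroad and weight by the priors:
  P(fraud alert | merchant miscoding, genuine card theft) = 0.52×0.83 + 0.74×0.17
        = 0.431600 + 0.125800 = 0.557400
Keeping only the cardholder travelling abroad-present terms gives 0.125800, so
  P(cardholder travelling abroad | fraud alert, merchant miscoding, genuine card theft) = 0.125800 / 0.557400 ≈ 0.226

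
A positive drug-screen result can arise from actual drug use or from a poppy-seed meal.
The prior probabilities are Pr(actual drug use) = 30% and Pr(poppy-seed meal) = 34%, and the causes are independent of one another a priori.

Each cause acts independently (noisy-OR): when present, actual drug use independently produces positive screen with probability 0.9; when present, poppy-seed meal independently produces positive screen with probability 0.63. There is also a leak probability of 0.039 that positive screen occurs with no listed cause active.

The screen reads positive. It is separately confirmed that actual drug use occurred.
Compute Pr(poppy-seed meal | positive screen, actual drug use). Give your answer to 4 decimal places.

Under noisy-OR, P(positive screen | causes) = 1 − (1−0.039)·∏(1−qᵢ) over the active causes.
Weight on poppy-seed meal=true, given the evidence: 0.964443×0.34 = 0.327911
Denominator P(positive screen | actual drug use): 0.9039×0.66 + 0.964443×0.34 = 0.924485
Posterior = 0.327911 / 0.924485 ≈ 0.3547

Pr(poppy-seed meal | positive screen, actual drug use) ≈ 0.3547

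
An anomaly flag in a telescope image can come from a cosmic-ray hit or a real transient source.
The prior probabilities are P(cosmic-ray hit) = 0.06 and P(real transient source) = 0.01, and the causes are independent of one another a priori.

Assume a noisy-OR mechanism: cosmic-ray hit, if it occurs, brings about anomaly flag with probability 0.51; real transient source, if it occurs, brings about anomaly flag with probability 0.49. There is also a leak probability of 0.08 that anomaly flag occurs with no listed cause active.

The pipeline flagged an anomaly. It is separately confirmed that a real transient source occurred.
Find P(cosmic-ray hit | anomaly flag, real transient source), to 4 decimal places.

Under noisy-OR, P(anomaly flag | causes) = 1 − (1−0.08)·∏(1−qᵢ) over the active causes.
P(anomaly flag | real transient source) = 0.5308×0.94 + 0.770092×0.06 = 0.498952 + 0.046206 = 0.545158
Restricting to configurations with cosmic-ray hit present: 0.770092×0.06 = 0.046206.
P(cosmic-ray hit | anomaly flag, real transient source) = 0.046206 / 0.545158 ≈ 0.0848

P(cosmic-ray hit | anomaly flag, real transient source) ≈ 0.0848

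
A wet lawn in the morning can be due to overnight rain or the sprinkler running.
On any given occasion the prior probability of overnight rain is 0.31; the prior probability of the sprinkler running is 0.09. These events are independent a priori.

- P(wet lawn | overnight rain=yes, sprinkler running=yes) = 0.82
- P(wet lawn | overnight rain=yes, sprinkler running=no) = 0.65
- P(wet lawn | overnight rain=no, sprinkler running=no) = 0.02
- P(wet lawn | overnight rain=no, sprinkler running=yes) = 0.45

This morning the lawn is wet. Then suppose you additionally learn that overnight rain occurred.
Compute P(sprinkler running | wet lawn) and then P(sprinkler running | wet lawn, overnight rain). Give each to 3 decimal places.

P(sprinkler running | wet lawn) ≈ 0.206; P(sprinkler running | wet lawn, overnight rain) ≈ 0.111

Enumerate the 4 (overnight rain, sprinkler running) configurations and weight by the priors:
  P(wet lawn) = 0.02×0.69×0.91 + 0.45×0.69×0.09 + 0.65×0.31×0.91 + 0.82×0.31×0.09
        = 0.012558 + 0.027945 + 0.183365 + 0.022878 = 0.246746
Keeping only the sprinkler running-present terms gives 0.050823, so
  P(sprinkler running | wet lawn) = 0.050823 / 0.246746 ≈ 0.206

Now also conditioning on overnight rain=true:
By total probability over both values of sprinkler running:
  P(wet lawn | overnight rain) = 0.65×0.91 + 0.82×0.09
        = 0.591500 + 0.073800 = 0.665300
The terms with sprinkler running present sum to 0.073800, so
  P(sprinkler running | wet lawn, overnight rain) = 0.073800 / 0.665300 ≈ 0.111
— overnight rain explains away the evidence for sprinkler running.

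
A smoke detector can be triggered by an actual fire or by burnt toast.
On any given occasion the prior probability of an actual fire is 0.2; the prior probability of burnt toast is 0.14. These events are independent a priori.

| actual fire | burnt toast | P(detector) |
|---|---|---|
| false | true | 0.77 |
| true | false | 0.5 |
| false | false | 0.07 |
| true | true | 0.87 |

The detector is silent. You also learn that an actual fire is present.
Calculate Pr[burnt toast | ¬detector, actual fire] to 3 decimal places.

P(¬detector | actual fire) = 0.5*0.86 + 0.13*0.14 = 0.430000 + 0.018200 = 0.448200
The burnt toast-present share is 0.13*0.14 = 0.018200.
P(burnt toast | ¬detector, actual fire) = 0.018200 / 0.448200 ≈ 0.041

Pr[burnt toast | ¬detector, actual fire] ≈ 0.041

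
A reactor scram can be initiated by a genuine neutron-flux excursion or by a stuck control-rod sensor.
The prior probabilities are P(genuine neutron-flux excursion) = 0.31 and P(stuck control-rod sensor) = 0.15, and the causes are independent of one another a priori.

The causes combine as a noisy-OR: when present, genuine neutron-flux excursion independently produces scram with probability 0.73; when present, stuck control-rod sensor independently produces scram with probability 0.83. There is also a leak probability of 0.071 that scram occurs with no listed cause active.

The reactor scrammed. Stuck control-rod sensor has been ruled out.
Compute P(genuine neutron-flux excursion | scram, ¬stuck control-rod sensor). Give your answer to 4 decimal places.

Under noisy-OR, P(scram | causes) = 1 − (1−0.071)·∏(1−qᵢ) over the active causes.
Sum P(scram|·) weighted by the priors over both values of genuine neutron-flux excursion:
  P(scram | ¬stuck control-rod sensor) = 0.071*0.69 + 0.74917*0.31
        = 0.048990 + 0.232243 = 0.281233
Keeping only the genuine neutron-flux excursion-present terms gives 0.232243, so
  P(genuine neutron-flux excursion | scram, ¬stuck control-rod sensor) = 0.232243 / 0.281233 ≈ 0.8258

P(genuine neutron-flux excursion | scram, ¬stuck control-rod sensor) ≈ 0.8258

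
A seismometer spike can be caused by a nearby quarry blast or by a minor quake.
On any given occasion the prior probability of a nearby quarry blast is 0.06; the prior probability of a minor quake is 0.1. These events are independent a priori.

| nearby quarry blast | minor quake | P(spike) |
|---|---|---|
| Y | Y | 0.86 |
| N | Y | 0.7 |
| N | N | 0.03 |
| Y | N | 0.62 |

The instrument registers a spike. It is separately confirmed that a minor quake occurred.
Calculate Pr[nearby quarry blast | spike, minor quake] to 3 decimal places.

Weight on nearby quarry blast=true, given the evidence: 0.86·0.06 = 0.051600
Denominator P(spike | minor quake): 0.7·0.94 + 0.86·0.06 = 0.709600
P(nearby quarry blast | spike, minor quake) = 0.051600/0.709600 ≈ 0.073

Pr[nearby quarry blast | spike, minor quake] ≈ 0.073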